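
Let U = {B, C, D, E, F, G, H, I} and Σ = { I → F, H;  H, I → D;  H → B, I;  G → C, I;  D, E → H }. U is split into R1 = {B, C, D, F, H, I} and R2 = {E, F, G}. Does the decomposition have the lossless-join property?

No

Common attributes: R1 ∩ R2 = {F}.
No dependency enlarges {F}, so (F)⁺ = {F}.
The closure contains neither all of R1 = {B, C, D, F, H, I} nor all of R2 = {E, F, G}, so the common attributes are not a superkey of either fragment. The join is lossy.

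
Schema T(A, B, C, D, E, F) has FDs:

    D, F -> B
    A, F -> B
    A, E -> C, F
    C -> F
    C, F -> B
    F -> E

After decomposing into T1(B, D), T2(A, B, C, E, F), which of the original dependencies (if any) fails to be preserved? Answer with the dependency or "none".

D, F -> B

Check D, F → B: no single fragment contains all of {B, D, F}, and the restricted closure of {D, F} across the fragments never reaches {B}.
A, F → B is preserved.
A, E → C, F is preserved.
C → F is preserved.
C, F → B is preserved.
F → E is preserved.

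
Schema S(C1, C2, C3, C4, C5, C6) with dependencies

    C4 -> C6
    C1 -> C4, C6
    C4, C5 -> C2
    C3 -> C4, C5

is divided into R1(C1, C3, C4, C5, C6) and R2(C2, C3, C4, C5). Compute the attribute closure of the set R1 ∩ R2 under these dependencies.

C2, C3, C4, C5, C6

R1 ∩ R2 = {C3, C4, C5}.
C4 → C6 applies, adding C6
C4, C5 → C2 applies, adding C2
Closure: {C2, C3, C4, C5, C6}.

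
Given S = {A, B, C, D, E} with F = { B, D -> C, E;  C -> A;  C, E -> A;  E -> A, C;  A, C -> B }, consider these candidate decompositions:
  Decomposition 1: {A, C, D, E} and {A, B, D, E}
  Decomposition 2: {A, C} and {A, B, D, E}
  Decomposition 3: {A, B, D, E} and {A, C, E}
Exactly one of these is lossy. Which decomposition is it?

Decomposition 1: common = {A, D, E}, closure = {A, B, C, D, E} → lossless.
Decomposition 2: common = {A}, closure = {A} → lossy.
Decomposition 3: common = {A, E}, closure = {A, B, C, E} → lossless.

Decomposition 2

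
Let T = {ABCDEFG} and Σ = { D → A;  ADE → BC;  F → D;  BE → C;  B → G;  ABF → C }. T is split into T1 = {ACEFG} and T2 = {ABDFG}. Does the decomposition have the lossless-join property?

Common attributes: T1 ∩ T2 = {AFG}.
Closure of {AFG}: F → D applies, adding D. So (AFG)⁺ = {ADFG}.
The closure contains neither all of T1 = {ACEFG} nor all of T2 = {ABDFG}, so the common attributes are not a superkey of either fragment. The join is lossy.

No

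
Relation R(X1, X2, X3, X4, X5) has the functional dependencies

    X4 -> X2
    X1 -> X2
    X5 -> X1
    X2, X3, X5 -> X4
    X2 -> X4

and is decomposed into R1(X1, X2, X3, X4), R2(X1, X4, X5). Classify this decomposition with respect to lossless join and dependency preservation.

Lossless test: (X1, X4)⁺ = {X1, X2, X4}, which is a superkey of neither fragment — lossy.
Dependency preservation: X2, X3, X5 → X4 is not contained in any single fragment, but the restricted closure of its left-hand side across the fragments still reaches the right-hand side; the remaining FDs each lie inside some fragment. All dependencies are preserved.

lossy but dependency-preserving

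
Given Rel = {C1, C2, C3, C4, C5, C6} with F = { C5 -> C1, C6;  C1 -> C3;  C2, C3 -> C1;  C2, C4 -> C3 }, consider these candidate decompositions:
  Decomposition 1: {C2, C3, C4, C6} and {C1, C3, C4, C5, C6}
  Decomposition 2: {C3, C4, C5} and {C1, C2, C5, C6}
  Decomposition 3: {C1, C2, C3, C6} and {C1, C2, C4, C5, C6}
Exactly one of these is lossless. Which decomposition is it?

Decomposition 1: common = {C3, C4, C6}, closure = {C3, C4, C6} → lossy.
Decomposition 2: common = {C5}, closure = {C1, C3, C5, C6} → lossy.
Decomposition 3: common = {C1, C2, C6}, closure = {C1, C2, C3, C6} → lossless.

Decomposition 3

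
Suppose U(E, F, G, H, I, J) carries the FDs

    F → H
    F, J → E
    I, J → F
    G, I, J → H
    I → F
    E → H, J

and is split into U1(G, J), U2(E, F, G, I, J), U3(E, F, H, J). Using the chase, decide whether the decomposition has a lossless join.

Yes

Chase test. Columns are E, F, G, H, I, J; row i has aⱼ where attribute j ∈ Ui, else bᵢⱼ.
Initial tableau (one row per fragment):
  row 1: b11 b12 a3 b14 b15 a6
  row 2: a1 a2 a3 b24 a5 a6
  row 3: a1 a2 b33 a4 b35 a6
Rows 2 and 3 agree on F; apply F→H and equate their H entries.
Row 2 is now all distinguished symbols — the join is lossless.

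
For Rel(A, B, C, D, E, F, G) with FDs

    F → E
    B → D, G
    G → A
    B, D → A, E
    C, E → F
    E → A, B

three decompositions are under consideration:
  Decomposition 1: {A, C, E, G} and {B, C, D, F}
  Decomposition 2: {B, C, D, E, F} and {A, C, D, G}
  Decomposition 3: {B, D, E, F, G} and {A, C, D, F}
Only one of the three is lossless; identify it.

Decomposition 3

Decomposition 1: common = {C}, closure = {C} → lossy.
Decomposition 2: common = {C, D}, closure = {C, D} → lossy.
Decomposition 3: common = {D, F}, closure = {A, B, D, E, F, G} → lossless.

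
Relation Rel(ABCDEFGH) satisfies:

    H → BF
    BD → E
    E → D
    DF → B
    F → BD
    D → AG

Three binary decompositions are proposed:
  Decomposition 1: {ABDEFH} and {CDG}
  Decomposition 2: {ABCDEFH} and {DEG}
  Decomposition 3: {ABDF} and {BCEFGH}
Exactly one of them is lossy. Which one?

Decomposition 1: common = {D}, closure = {ADG} → lossy.
Decomposition 2: common = {DE}, closure = {ADEG} → lossless.
Decomposition 3: common = {BF}, closure = {ABDEFG} → lossless.

Decomposition 1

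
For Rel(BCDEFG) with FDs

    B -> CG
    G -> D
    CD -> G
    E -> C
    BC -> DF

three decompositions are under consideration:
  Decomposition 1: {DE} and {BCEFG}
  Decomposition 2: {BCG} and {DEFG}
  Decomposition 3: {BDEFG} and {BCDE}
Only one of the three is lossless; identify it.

Decomposition 3

Decomposition 1: common = {E}, closure = {CE} → lossy.
Decomposition 2: common = {G}, closure = {DG} → lossy.
Decomposition 3: common = {BDE}, closure = {BCDEFG} → lossless.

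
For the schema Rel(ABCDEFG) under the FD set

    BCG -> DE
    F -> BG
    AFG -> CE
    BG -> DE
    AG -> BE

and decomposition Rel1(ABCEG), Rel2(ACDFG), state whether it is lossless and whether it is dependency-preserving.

lossless but not dependency-preserving

Lossless test: (ACG)⁺ = {ABCDEG}, which contains all of one fragment — lossless.
Dependency preservation: the restricted closure of {BCG} across the fragments never reaches {DE}, so BCG → DE cannot be enforced without a join — not preserved.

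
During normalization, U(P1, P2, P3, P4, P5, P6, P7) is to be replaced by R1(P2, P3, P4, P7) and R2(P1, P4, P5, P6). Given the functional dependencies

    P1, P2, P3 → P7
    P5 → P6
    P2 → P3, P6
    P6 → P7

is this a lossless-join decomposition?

Common attributes: R1 ∩ R2 = {P4}.
No dependency enlarges {P4}, so (P4)⁺ = {P4}.
The closure contains neither all of R1 = {P2, P3, P4, P7} nor all of R2 = {P1, P4, P5, P6}, so the common attributes are not a superkey of either fragment. The join is lossy.

No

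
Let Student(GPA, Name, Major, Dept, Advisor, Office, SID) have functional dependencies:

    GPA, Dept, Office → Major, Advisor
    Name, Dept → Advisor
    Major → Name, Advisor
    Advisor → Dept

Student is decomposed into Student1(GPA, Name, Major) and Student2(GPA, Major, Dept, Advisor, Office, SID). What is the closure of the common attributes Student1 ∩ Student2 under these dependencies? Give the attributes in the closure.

GPA, Name, Major, Dept, Advisor

Student1 ∩ Student2 = {GPA, Major}.
Major → Name, Advisor applies, adding Name, Advisor
Advisor → Dept applies, adding Dept
Closure: {GPA, Name, Major, Dept, Advisor}.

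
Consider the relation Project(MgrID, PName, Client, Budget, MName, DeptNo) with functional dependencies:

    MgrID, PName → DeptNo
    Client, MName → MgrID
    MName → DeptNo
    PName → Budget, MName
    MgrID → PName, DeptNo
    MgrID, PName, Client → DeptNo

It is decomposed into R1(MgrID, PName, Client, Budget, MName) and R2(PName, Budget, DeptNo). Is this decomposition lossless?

Common attributes: R1 ∩ R2 = {PName, Budget}.
Closure of {PName, Budget}: PName → Budget, MName applies, adding MName; MName → DeptNo applies, adding DeptNo. So (PName, Budget)⁺ = {PName, Budget, MName, DeptNo}.
This closure contains every attribute of R2, so R1 ∩ R2 → R2. The join is lossless.

Yes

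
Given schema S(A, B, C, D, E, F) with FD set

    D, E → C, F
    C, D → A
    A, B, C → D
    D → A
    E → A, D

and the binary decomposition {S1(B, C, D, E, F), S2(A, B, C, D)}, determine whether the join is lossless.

Common attributes: S1 ∩ S2 = {B, C, D}.
Closure of {B, C, D}: C, D → A applies, adding A. So (B, C, D)⁺ = {A, B, C, D}.
This closure contains every attribute of S2, so S1 ∩ S2 → S2. The join is lossless.

Yes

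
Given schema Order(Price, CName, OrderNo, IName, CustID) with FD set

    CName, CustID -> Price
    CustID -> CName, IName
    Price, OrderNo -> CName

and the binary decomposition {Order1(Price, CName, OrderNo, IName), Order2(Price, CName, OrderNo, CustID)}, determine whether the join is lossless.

No

Common attributes: Order1 ∩ Order2 = {Price, CName, OrderNo}.
No dependency enlarges {Price, CName, OrderNo}, so (Price, CName, OrderNo)⁺ = {Price, CName, OrderNo}.
The closure contains neither all of Order1 = {Price, CName, OrderNo, IName} nor all of Order2 = {Price, CName, OrderNo, CustID}, so the common attributes are not a superkey of either fragment. The join is lossy.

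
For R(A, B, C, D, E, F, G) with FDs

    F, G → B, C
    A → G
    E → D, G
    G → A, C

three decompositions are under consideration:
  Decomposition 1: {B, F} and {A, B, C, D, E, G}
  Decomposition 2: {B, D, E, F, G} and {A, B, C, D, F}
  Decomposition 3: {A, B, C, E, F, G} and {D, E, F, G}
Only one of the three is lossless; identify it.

Decomposition 3

Decomposition 1: common = {B}, closure = {B} → lossy.
Decomposition 2: common = {B, D, F}, closure = {B, D, F} → lossy.
Decomposition 3: common = {E, F, G}, closure = {A, B, C, D, E, F, G} → lossless.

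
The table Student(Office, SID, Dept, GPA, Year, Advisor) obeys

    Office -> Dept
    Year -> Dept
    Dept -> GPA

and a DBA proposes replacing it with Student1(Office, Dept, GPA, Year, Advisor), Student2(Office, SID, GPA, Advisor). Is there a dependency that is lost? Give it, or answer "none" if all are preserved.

Office → Dept lies within Student1.
Year → Dept lies within Student1.
Dept → GPA lies within Student1.
Every dependency is enforceable on the fragments, so the decomposition is dependency-preserving.

none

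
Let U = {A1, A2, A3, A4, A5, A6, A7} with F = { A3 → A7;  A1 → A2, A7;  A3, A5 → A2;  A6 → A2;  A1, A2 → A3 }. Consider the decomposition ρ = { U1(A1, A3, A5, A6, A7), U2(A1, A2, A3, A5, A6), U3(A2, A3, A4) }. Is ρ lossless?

No

Chase test. Columns are A1, A2, A3, A4, A5, A6, A7; row i has aⱼ where attribute j ∈ Ui, else bᵢⱼ.
Initial tableau (one row per fragment):
  row 1: a1 b12 a3 b14 a5 a6 a7
  row 2: a1 a2 a3 b24 a5 a6 b27
  row 3: b31 a2 a3 a4 b35 b36 b37
Rows 1 and 2 agree on A3; apply A3→A7 and equate their A7 entries.
Rows 1 and 3 agree on A3; apply A3→A7 and equate their A7 entries.
Rows 1 and 2 agree on A1; apply A1→A2, A7 and equate their A2, A7 entries.
No row becomes fully distinguished — the join is lossy.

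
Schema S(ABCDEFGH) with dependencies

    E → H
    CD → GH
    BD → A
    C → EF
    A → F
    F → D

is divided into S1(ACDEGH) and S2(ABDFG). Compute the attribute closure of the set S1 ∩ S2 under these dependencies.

S1 ∩ S2 = {ADG}.
A → F applies, adding F
Closure: {ADFG}.

ADFG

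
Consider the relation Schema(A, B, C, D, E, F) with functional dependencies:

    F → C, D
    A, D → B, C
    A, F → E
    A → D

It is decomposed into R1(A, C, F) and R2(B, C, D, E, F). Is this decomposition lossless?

No

Common attributes: R1 ∩ R2 = {C, F}.
Closure of {C, F}: F → C, D applies, adding D. So (C, F)⁺ = {C, D, F}.
The closure contains neither all of R1 = {A, C, F} nor all of R2 = {B, C, D, E, F}, so the common attributes are not a superkey of either fragment. The join is lossy.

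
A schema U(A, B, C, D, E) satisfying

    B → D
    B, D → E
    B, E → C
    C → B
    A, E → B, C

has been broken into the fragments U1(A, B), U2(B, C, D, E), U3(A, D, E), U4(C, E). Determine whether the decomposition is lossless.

Chase test. Columns are A, B, C, D, E; row i has aⱼ where attribute j ∈ Ui, else bᵢⱼ.
Initial tableau (one row per fragment):
  row 1: a1 a2 b13 b14 b15
  row 2: b21 a2 a3 a4 a5
  row 3: a1 b32 b33 a4 a5
  row 4: b41 b42 a3 b44 a5
Rows 1 and 2 agree on B; apply B→D and equate their D entries.
Rows 1 and 2 agree on B, D; apply B, D→E and equate their E entries.
Rows 1 and 2 agree on B, E; apply B, E→C and equate their C entries.
Rows 1 and 4 agree on C; apply C→B and equate their B entries.
Rows 1 and 3 agree on A, E; apply A, E→B, C and equate their B, C entries.
Rows 1 and 4 agree on B; apply B→D and equate their D entries.
Row 1 is now all distinguished symbols — the join is lossless.

Yes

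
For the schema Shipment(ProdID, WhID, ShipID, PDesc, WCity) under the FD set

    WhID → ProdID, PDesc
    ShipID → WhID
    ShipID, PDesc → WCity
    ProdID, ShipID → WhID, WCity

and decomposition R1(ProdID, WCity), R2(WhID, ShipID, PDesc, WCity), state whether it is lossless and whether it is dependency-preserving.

Lossless test: (WCity)⁺ = {WCity}, which is a superkey of neither fragment — lossy.
Dependency preservation: the restricted closure of {WhID} across the fragments never reaches {ProdID, PDesc}, so WhID → ProdID, PDesc cannot be enforced without a join — not preserved.

lossy and not dependency-preserving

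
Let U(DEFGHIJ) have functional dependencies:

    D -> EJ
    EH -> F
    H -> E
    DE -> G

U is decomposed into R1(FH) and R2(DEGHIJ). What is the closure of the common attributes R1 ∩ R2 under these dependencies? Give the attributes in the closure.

R1 ∩ R2 = {H}.
H → E applies, adding E
EH → F applies, adding F
Closure: {EFH}.

EFH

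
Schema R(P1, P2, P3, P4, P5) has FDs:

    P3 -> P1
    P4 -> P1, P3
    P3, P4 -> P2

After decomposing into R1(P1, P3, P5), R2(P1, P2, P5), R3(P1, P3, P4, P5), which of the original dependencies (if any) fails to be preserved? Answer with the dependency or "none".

Check P3, P4 → P2: no single fragment contains all of {P2, P3, P4}, and the restricted closure of {P3, P4} across the fragments never reaches {P2}.
P3 → P1 is preserved.
P4 → P1, P3 is preserved.

P3, P4 -> P2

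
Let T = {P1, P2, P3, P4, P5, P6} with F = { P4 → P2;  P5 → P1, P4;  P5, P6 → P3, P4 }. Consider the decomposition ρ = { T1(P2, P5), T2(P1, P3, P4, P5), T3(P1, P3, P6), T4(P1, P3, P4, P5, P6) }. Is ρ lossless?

Chase test. Columns are P1, P2, P3, P4, P5, P6; row i has aⱼ where attribute j ∈ Ti, else bᵢⱼ.
Initial tableau (one row per fragment):
  row 1: b11 a2 b13 b14 a5 b16
  row 2: a1 b22 a3 a4 a5 b26
  row 3: a1 b32 a3 b34 b35 a6
  row 4: a1 b42 a3 a4 a5 a6
Rows 2 and 4 agree on P4; apply P4→P2 and equate their P2 entries.
Rows 1 and 2 agree on P5; apply P5→P1, P4 and equate their P1, P4 entries.
Rows 1 and 2 agree on P4; apply P4→P2 and equate their P2 entries.
Row 4 is now all distinguished symbols — the join is lossless.

Yes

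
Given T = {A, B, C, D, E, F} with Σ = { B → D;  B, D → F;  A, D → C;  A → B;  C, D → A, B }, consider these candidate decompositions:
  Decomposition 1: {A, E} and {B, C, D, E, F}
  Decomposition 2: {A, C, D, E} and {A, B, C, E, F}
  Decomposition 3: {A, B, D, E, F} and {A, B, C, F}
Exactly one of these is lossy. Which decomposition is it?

Decomposition 1: common = {E}, closure = {E} → lossy.
Decomposition 2: common = {A, C, E}, closure = {A, B, C, D, E, F} → lossless.
Decomposition 3: common = {A, B, F}, closure = {A, B, C, D, F} → lossless.

Decomposition 1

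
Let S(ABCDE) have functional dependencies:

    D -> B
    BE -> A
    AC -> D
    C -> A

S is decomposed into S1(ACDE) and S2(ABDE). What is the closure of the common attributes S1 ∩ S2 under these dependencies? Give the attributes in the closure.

S1 ∩ S2 = {ADE}.
D → B applies, adding B
Closure: {ABDE}.

ABDE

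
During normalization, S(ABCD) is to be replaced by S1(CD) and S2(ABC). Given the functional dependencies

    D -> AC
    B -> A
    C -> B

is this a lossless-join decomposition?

Yes

Common attributes: S1 ∩ S2 = {C}.
Closure of {C}: C → B applies, adding B; B → A applies, adding A. So (C)⁺ = {ABC}.
This closure contains every attribute of S2, so S1 ∩ S2 → S2. The join is lossless.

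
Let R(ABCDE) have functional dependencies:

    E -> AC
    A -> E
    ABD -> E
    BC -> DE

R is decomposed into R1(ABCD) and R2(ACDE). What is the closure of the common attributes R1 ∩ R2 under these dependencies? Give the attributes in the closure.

ACDE

R1 ∩ R2 = {ACD}.
A → E applies, adding E
Closure: {ACDE}.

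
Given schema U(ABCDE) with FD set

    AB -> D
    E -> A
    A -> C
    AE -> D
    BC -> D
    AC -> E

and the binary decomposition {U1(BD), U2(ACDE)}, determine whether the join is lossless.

No

Common attributes: U1 ∩ U2 = {D}.
No dependency enlarges {D}, so (D)⁺ = {D}.
The closure contains neither all of U1 = {BD} nor all of U2 = {ACDE}, so the common attributes are not a superkey of either fragment. The join is lossy.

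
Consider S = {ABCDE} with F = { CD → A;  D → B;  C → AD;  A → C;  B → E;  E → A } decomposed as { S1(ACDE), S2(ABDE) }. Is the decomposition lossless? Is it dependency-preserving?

lossless and dependency-preserving

Lossless test: (ADE)⁺ = {ABCDE}, which contains all of one fragment — lossless.
Dependency preservation: every FD's attributes lie within a single fragment, so each can be enforced locally — preserved.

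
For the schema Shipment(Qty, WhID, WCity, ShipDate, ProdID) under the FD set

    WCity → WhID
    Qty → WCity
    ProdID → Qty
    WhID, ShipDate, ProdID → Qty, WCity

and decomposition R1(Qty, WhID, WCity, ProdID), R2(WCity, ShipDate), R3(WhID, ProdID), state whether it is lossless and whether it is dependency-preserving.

Lossless test (chase): Rows 1 and 2 agree on WCity; apply WCity→WhID and equate their WhID entries. Rows 1 and 3 agree on ProdID; apply ProdID→Qty and equate their Qty entries. Rows 1 and 3 agree on Qty; apply Qty→WCity and equate their WCity entries. No row becomes fully distinguished — the join is lossy.
Dependency preservation: WhID, ShipDate, ProdID → Qty, WCity is not contained in any single fragment, but the restricted closure of its left-hand side across the fragments still reaches the right-hand side; the remaining FDs each lie inside some fragment. All dependencies are preserved.

lossy but dependency-preserving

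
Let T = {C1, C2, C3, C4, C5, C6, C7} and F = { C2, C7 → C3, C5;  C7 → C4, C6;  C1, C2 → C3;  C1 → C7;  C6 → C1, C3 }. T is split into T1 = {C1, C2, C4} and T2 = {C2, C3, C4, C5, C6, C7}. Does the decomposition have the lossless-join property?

No

Common attributes: T1 ∩ T2 = {C2, C4}.
No dependency enlarges {C2, C4}, so (C2, C4)⁺ = {C2, C4}.
The closure contains neither all of T1 = {C1, C2, C4} nor all of T2 = {C2, C3, C4, C5, C6, C7}, so the common attributes are not a superkey of either fragment. The join is lossy.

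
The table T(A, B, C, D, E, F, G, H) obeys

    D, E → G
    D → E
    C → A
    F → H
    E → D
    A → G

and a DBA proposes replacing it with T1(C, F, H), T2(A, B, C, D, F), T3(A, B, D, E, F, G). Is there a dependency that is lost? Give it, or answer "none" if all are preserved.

none

D, E → G lies within T3.
D → E lies within T3.
C → A lies within T2.
F → H lies within T1.
E → D lies within T3.
A → G lies within T3.
Every dependency is enforceable on the fragments, so the decomposition is dependency-preserving.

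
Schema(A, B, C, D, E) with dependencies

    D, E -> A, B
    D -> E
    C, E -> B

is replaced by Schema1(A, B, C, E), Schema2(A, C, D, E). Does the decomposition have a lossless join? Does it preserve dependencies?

lossless but not dependency-preserving

Lossless test: (A, C, E)⁺ = {A, B, C, E}, which contains all of one fragment — lossless.
Dependency preservation: the restricted closure of {D, E} across the fragments never reaches {A, B}, so D, E → A, B cannot be enforced without a join — not preserved.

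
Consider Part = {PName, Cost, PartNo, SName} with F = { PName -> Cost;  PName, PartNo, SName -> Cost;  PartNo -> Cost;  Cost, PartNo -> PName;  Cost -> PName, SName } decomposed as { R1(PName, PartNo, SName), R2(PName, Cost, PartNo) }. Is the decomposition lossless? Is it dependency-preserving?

lossless and dependency-preserving

Lossless test: (PName, PartNo)⁺ = {PName, Cost, PartNo, SName}, which contains all of one fragment — lossless.
Dependency preservation: PName, PartNo, SName → Cost; Cost → PName, SName are not contained in any single fragment, but the restricted closure of each left-hand side across the fragments still reaches the right-hand side; the remaining FDs each lie inside some fragment. All dependencies are preserved.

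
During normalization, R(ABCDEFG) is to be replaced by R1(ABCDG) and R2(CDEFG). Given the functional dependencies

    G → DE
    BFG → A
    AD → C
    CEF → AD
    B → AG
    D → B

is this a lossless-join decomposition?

Yes

Common attributes: R1 ∩ R2 = {CDG}.
Closure of {CDG}: G → DE applies, adding E; D → B applies, adding B; B → AG applies, adding A. So (CDG)⁺ = {ABCDEG}.
This closure contains every attribute of R1, so R1 ∩ R2 → R1. The join is lossless.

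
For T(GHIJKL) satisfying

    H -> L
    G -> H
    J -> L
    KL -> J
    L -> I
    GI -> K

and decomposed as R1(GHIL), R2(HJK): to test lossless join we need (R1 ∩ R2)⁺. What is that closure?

HIL

R1 ∩ R2 = {H}.
H → L applies, adding L
L → I applies, adding I
Closure: {HIL}.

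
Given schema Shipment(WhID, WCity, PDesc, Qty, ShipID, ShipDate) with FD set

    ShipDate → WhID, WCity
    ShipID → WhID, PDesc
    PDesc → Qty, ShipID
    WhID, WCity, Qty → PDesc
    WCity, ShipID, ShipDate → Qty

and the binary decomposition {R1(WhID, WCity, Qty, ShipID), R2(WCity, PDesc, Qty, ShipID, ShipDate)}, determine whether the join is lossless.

Common attributes: R1 ∩ R2 = {WCity, Qty, ShipID}.
Closure of {WCity, Qty, ShipID}: ShipID → WhID, PDesc applies, adding WhID, PDesc. So (WCity, Qty, ShipID)⁺ = {WhID, WCity, PDesc, Qty, ShipID}.
This closure contains every attribute of R1, so R1 ∩ R2 → R1. The join is lossless.

Yes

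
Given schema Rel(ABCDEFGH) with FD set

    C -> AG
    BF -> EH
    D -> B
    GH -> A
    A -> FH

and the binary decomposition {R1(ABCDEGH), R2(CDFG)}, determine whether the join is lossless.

Common attributes: R1 ∩ R2 = {CDG}.
Closure of {CDG}: C → AG applies, adding A; D → B applies, adding B; A → FH applies, adding FH; BF → EH applies, adding E. So (CDG)⁺ = {ABCDEFGH}.
This closure contains every attribute of R1, so R1 ∩ R2 → R1. The join is lossless.

Yes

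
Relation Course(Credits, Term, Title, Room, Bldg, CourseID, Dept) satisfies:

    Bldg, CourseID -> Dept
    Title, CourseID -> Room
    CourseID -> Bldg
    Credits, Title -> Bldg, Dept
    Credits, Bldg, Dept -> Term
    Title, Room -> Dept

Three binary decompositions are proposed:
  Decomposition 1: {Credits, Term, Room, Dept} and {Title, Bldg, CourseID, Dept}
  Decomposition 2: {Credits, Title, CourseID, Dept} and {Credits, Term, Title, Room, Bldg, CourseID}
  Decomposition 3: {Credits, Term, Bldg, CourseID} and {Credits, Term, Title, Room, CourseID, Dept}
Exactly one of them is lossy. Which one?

Decomposition 1: common = {Dept}, closure = {Dept} → lossy.
Decomposition 2: common = {Credits, Title, CourseID}, closure = {Credits, Term, Title, Room, Bldg, CourseID, Dept} → lossless.
Decomposition 3: common = {Credits, Term, CourseID}, closure = {Credits, Term, Bldg, CourseID, Dept} → lossless.

Decomposition 1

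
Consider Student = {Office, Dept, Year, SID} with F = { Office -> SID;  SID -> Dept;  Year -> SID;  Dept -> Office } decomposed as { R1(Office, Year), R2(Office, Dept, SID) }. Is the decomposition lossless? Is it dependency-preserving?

lossless and dependency-preserving

Lossless test: (Office)⁺ = {Office, Dept, SID}, which contains all of one fragment — lossless.
Dependency preservation: Year → SID is not contained in any single fragment, but the restricted closure of its left-hand side across the fragments still reaches the right-hand side; the remaining FDs each lie inside some fragment. All dependencies are preserved.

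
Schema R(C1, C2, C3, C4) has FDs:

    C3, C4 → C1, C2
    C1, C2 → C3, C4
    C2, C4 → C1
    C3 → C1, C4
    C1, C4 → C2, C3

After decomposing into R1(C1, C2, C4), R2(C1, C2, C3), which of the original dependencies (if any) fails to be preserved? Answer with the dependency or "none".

C3, C4 → C1, C2: restricted closure across fragments reaches C1, C2.
C1, C2 → C3, C4: restricted closure across fragments reaches C3, C4.
C2, C4 → C1 lies within R1.
C3 → C1, C4: restricted closure across fragments reaches C1, C4.
C1, C4 → C2, C3: restricted closure across fragments reaches C2, C3.
Every dependency is enforceable on the fragments, so the decomposition is dependency-preserving.

none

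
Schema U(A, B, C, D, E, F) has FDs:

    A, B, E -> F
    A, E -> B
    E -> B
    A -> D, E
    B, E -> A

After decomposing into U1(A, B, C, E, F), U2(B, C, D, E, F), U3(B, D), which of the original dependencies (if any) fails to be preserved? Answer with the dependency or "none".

none

A, B, E → F lies within U1.
A, E → B lies within U1.
E → B lies within U1.
A → D, E: restricted closure across fragments reaches D, E.
B, E → A lies within U1.
Every dependency is enforceable on the fragments, so the decomposition is dependency-preserving.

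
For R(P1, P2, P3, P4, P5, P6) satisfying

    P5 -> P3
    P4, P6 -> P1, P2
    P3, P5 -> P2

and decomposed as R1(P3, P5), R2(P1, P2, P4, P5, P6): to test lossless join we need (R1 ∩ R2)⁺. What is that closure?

R1 ∩ R2 = {P5}.
P5 → P3 applies, adding P3
P3, P5 → P2 applies, adding P2
Closure: {P2, P3, P5}.

P2, P3, P5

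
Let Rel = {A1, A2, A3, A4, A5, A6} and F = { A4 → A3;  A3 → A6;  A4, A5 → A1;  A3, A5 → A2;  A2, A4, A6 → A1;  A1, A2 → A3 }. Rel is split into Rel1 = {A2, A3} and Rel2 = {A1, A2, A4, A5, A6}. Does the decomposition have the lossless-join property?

Common attributes: Rel1 ∩ Rel2 = {A2}.
No dependency enlarges {A2}, so (A2)⁺ = {A2}.
The closure contains neither all of Rel1 = {A2, A3} nor all of Rel2 = {A1, A2, A4, A5, A6}, so the common attributes are not a superkey of either fragment. The join is lossy.

No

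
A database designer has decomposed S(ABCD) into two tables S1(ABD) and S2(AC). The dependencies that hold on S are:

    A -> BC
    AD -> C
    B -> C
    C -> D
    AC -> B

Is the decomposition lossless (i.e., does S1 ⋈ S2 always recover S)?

Common attributes: S1 ∩ S2 = {A}.
Closure of {A}: A → BC applies, adding BC; C → D applies, adding D. So (A)⁺ = {ABCD}.
This closure contains every attribute of S1, so S1 ∩ S2 → S1. The join is lossless.

Yes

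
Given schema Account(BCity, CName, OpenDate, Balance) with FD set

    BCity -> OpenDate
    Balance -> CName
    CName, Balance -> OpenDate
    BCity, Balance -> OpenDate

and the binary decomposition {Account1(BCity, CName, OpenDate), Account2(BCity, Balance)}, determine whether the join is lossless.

Common attributes: Account1 ∩ Account2 = {BCity}.
Closure of {BCity}: BCity → OpenDate applies, adding OpenDate. So (BCity)⁺ = {BCity, OpenDate}.
The closure contains neither all of Account1 = {BCity, CName, OpenDate} nor all of Account2 = {BCity, Balance}, so the common attributes are not a superkey of either fragment. The join is lossy.

No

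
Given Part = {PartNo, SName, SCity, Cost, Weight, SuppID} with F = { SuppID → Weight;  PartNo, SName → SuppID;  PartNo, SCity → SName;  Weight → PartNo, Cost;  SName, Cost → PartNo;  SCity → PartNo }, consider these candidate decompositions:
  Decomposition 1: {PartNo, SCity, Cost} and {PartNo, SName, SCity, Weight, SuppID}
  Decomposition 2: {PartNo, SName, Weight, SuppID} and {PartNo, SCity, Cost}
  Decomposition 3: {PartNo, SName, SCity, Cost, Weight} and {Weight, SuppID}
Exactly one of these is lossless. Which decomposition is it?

Decomposition 1: common = {PartNo, SCity}, closure = {PartNo, SName, SCity, Cost, Weight, SuppID} → lossless.
Decomposition 2: common = {PartNo}, closure = {PartNo} → lossy.
Decomposition 3: common = {Weight}, closure = {PartNo, Cost, Weight} → lossy.

Decomposition 1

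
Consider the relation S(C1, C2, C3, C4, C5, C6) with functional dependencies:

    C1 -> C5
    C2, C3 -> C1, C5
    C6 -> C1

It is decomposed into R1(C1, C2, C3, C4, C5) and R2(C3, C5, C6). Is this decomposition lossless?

Common attributes: R1 ∩ R2 = {C3, C5}.
No dependency enlarges {C3, C5}, so (C3, C5)⁺ = {C3, C5}.
The closure contains neither all of R1 = {C1, C2, C3, C4, C5} nor all of R2 = {C3, C5, C6}, so the common attributes are not a superkey of either fragment. The join is lossy.

No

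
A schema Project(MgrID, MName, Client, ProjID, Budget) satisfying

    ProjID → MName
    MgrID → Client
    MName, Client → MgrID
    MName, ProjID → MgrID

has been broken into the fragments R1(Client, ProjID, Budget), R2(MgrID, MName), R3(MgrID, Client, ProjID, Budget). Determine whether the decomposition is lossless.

No

Chase test. Columns are MgrID, MName, Client, ProjID, Budget; row i has aⱼ where attribute j ∈ Ri, else bᵢⱼ.
Initial tableau (one row per fragment):
  row 1: b11 b12 a3 a4 a5
  row 2: a1 a2 b23 b24 b25
  row 3: a1 b32 a3 a4 a5
Rows 1 and 3 agree on ProjID; apply ProjID→MName and equate their MName entries.
Rows 2 and 3 agree on MgrID; apply MgrID→Client and equate their Client entries.
Rows 1 and 3 agree on MName, Client; apply MName, Client→MgrID and equate their MgrID entries.
No row becomes fully distinguished — the join is lossy.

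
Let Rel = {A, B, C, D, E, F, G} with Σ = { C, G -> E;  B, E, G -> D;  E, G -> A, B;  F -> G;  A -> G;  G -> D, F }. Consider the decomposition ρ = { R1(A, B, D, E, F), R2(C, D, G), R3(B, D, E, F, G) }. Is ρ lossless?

No

Chase test. Columns are A, B, C, D, E, F, G; row i has aⱼ where attribute j ∈ Ri, else bᵢⱼ.
Initial tableau (one row per fragment):
  row 1: a1 a2 b13 a4 a5 a6 b17
  row 2: b21 b22 a3 a4 b25 b26 a7
  row 3: b31 a2 b33 a4 a5 a6 a7
Rows 1 and 3 agree on F; apply F→G and equate their G entries.
Rows 1 and 2 agree on G; apply G→D, F and equate their D, F entries.
Rows 1 and 3 agree on E, G; apply E, G→A, B and equate their A, B entries.
No row becomes fully distinguished — the join is lossy.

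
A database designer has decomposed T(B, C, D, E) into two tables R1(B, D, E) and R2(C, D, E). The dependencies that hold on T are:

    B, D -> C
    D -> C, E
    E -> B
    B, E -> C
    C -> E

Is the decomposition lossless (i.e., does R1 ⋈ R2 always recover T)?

Yes

Common attributes: R1 ∩ R2 = {D, E}.
Closure of {D, E}: D → C, E applies, adding C; E → B applies, adding B. So (D, E)⁺ = {B, C, D, E}.
This closure contains every attribute of R1, so R1 ∩ R2 → R1. The join is lossless.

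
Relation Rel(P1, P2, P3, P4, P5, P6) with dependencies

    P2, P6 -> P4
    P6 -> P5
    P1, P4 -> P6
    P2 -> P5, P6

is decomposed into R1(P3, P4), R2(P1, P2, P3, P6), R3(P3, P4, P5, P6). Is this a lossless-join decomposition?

Chase test. Columns are P1, P2, P3, P4, P5, P6; row i has aⱼ where attribute j ∈ Ri, else bᵢⱼ.
Initial tableau (one row per fragment):
  row 1: b11 b12 a3 a4 b15 b16
  row 2: a1 a2 a3 b24 b25 a6
  row 3: b31 b32 a3 a4 a5 a6
Rows 2 and 3 agree on P6; apply P6→P5 and equate their P5 entries.
No row becomes fully distinguished — the join is lossy.

No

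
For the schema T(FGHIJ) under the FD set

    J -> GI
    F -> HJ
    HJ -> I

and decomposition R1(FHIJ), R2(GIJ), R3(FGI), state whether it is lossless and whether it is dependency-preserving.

lossless and dependency-preserving

Lossless test (chase): Rows 1 and 2 agree on J; apply J→GI and equate their GI entries. Rows 1 and 3 agree on F; apply F→HJ and equate their HJ entries. Row 1 is now all distinguished symbols — the join is lossless.
Dependency preservation: every FD's attributes lie within a single fragment, so each can be enforced locally — preserved.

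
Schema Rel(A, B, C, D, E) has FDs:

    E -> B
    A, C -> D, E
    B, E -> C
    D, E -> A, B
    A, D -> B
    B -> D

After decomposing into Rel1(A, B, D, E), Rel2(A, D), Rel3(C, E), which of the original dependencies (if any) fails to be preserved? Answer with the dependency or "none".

A, C -> D, E

Check A, C → D, E: no single fragment contains all of {A, C, D, E}, and the restricted closure of {A, C} across the fragments never reaches {D, E}.
E → B is preserved.
B, E → C is preserved.
D, E → A, B is preserved.
A, D → B is preserved.
B → D is preserved.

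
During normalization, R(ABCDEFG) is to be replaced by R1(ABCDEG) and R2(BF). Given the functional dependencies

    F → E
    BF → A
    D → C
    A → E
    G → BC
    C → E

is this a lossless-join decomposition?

No

Common attributes: R1 ∩ R2 = {B}.
No dependency enlarges {B}, so (B)⁺ = {B}.
The closure contains neither all of R1 = {ABCDEG} nor all of R2 = {BF}, so the common attributes are not a superkey of either fragment. The join is lossy.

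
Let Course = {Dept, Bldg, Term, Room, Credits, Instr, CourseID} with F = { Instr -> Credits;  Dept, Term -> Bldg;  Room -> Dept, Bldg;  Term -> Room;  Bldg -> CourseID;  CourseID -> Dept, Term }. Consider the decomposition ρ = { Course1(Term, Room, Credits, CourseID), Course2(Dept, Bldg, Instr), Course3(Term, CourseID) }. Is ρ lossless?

No

Chase test. Columns are Dept, Bldg, Term, Room, Credits, Instr, CourseID; row i has aⱼ where attribute j ∈ Coursei, else bᵢⱼ.
Initial tableau (one row per fragment):
  row 1: b11 b12 a3 a4 a5 b16 a7
  row 2: a1 a2 b23 b24 b25 a6 b27
  row 3: b31 b32 a3 b34 b35 b36 a7
Rows 1 and 3 agree on Term; apply Term→Room and equate their Room entries.
Rows 1 and 3 agree on CourseID; apply CourseID→Dept, Term and equate their Dept, Term entries.
Rows 1 and 3 agree on Dept, Term; apply Dept, Term→Bldg and equate their Bldg entries.
No row becomes fully distinguished — the join is lossy.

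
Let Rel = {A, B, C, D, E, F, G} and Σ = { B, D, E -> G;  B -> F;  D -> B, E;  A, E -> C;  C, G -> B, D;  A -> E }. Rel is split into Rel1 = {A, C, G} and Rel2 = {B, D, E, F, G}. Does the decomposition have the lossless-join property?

Common attributes: Rel1 ∩ Rel2 = {G}.
No dependency enlarges {G}, so (G)⁺ = {G}.
The closure contains neither all of Rel1 = {A, C, G} nor all of Rel2 = {B, D, E, F, G}, so the common attributes are not a superkey of either fragment. The join is lossy.

No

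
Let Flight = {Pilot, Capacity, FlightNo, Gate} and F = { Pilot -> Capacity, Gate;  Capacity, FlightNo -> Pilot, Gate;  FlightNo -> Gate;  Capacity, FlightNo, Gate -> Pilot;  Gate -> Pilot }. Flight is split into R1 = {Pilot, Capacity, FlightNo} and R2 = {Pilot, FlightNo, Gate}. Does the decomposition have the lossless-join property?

Common attributes: R1 ∩ R2 = {Pilot, FlightNo}.
Closure of {Pilot, FlightNo}: Pilot → Capacity, Gate applies, adding Capacity, Gate. So (Pilot, FlightNo)⁺ = {Pilot, Capacity, FlightNo, Gate}.
This closure contains every attribute of R1, so R1 ∩ R2 → R1. The join is lossless.

Yes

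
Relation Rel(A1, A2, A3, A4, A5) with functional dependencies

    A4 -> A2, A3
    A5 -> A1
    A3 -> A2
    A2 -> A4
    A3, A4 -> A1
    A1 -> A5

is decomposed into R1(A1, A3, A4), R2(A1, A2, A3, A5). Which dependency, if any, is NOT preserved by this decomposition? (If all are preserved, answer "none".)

none

A4 → A2, A3: restricted closure across fragments reaches A2, A3.
A5 → A1 lies within R2.
A3 → A2 lies within R2.
A2 → A4: restricted closure across fragments reaches A4.
A3, A4 → A1 lies within R1.
A1 → A5 lies within R2.
Every dependency is enforceable on the fragments, so the decomposition is dependency-preserving.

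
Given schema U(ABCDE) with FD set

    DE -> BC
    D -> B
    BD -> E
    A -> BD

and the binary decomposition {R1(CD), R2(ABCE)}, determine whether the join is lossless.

Common attributes: R1 ∩ R2 = {C}.
No dependency enlarges {C}, so (C)⁺ = {C}.
The closure contains neither all of R1 = {CD} nor all of R2 = {ABCE}, so the common attributes are not a superkey of either fragment. The join is lossy.

No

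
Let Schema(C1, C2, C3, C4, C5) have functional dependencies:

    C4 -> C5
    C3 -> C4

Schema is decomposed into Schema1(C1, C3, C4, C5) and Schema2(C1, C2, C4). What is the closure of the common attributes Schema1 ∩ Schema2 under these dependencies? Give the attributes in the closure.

C1, C4, C5

Schema1 ∩ Schema2 = {C1, C4}.
C4 → C5 applies, adding C5
Closure: {C1, C4, C5}.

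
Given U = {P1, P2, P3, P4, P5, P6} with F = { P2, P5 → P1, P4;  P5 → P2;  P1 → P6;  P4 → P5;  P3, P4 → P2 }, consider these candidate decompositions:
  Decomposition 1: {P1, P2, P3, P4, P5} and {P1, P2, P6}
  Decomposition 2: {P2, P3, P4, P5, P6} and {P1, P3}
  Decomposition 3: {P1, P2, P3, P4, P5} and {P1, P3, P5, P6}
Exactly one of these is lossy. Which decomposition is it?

Decomposition 1: common = {P1, P2}, closure = {P1, P2, P6} → lossless.
Decomposition 2: common = {P3}, closure = {P3} → lossy.
Decomposition 3: common = {P1, P3, P5}, closure = {P1, P2, P3, P4, P5, P6} → lossless.

Decomposition 2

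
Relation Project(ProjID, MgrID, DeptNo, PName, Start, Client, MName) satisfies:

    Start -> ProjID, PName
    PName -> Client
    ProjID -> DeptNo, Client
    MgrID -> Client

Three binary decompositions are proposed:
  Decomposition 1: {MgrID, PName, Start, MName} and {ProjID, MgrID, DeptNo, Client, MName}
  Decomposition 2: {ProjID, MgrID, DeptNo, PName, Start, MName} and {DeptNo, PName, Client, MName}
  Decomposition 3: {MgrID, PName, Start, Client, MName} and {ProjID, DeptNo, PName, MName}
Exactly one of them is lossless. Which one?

Decomposition 1: common = {MgrID, MName}, closure = {MgrID, Client, MName} → lossy.
Decomposition 2: common = {DeptNo, PName, MName}, closure = {DeptNo, PName, Client, MName} → lossless.
Decomposition 3: common = {PName, MName}, closure = {PName, Client, MName} → lossy.

Decomposition 2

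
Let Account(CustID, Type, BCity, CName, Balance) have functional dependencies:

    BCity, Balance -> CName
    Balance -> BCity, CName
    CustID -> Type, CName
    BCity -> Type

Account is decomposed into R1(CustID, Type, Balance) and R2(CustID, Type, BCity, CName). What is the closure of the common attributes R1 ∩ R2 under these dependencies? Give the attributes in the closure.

R1 ∩ R2 = {CustID, Type}.
CustID → Type, CName applies, adding CName
Closure: {CustID, Type, CName}.

CustID, Type, CName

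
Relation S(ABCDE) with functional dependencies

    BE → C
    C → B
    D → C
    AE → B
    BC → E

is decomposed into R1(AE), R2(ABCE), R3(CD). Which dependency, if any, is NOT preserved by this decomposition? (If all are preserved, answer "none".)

none

BE → C lies within R2.
C → B lies within R2.
D → C lies within R3.
AE → B lies within R2.
BC → E lies within R2.
Every dependency is enforceable on the fragments, so the decomposition is dependency-preserving.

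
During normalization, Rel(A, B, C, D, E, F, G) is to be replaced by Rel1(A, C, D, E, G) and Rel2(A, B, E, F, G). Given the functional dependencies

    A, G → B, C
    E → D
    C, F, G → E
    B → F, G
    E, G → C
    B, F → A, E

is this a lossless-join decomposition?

Yes

Common attributes: Rel1 ∩ Rel2 = {A, E, G}.
Closure of {A, E, G}: A, G → B, C applies, adding B, C; E → D applies, adding D; B → F, G applies, adding F. So (A, E, G)⁺ = {A, B, C, D, E, F, G}.
This closure contains every attribute of Rel1, so Rel1 ∩ Rel2 → Rel1. The join is lossless.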